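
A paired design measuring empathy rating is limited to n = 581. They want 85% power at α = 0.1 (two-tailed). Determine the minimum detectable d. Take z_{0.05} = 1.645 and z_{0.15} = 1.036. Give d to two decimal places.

For a single sample (or paired design) of n = 581: d_min = (z_{α/2} + z_β)/√n.
z-sum = 1.645 + 1.036 = 2.681.
d_min = 2.681 / √581 = 2.681 / 24.104 = 0.111.

d_min ≈ 0.11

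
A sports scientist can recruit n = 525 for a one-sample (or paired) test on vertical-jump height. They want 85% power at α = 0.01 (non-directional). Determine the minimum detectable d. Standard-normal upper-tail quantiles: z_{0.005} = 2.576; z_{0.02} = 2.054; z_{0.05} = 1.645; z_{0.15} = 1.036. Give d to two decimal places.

For a single sample (or paired design) of n = 525: d_min = (z_{α/2} + z_β)/√n.
z-sum = 2.576 + 1.036 = 3.612.
d_min = 3.612 / √525 = 3.612 / 22.913 = 0.158.

d_min ≈ 0.16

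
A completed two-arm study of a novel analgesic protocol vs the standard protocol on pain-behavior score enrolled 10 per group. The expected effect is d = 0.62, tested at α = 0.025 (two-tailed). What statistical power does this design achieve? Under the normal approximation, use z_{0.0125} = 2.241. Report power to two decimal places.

For two equal groups, power = Φ(d·√(n/2) − z_{α/2}).
d·√(n/2) = 0.62 × √(10/2) = 0.62 × 2.236 = 1.386.
z_β = 1.386 − 2.241 = -0.855.
Power = Φ(-0.855) = 0.196.

power ≈ 0.20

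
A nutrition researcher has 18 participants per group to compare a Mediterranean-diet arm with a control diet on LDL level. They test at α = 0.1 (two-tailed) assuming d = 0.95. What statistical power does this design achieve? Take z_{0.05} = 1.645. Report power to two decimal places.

power ≈ 0.89

For two equal groups, power = Φ(d·√(n/2) − z_{α/2}).
d·√(n/2) = 0.95 × √(18/2) = 0.95 × 3.000 = 2.850.
z_β = 2.850 − 1.645 = 1.205.
Power = Φ(1.205) = 0.886.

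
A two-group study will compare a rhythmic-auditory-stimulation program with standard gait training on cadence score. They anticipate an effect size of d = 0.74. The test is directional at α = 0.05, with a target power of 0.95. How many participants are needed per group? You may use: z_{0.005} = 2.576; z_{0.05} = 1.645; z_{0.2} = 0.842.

n = 40 per group

For two independent groups with equal n: n = 2·((z_{α} + z_β) / d)².
z_{α} + z_β = 1.645 + 1.645 = 3.290.
n = 2 × (3.290 / 0.74)² = 2 × 4.446² = 2 × 19.77 = 39.5.
Round up to the next whole participant.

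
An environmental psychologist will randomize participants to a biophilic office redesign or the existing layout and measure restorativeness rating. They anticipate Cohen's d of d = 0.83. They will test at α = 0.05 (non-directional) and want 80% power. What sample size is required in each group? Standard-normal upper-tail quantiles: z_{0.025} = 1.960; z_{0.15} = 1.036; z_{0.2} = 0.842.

For two independent groups with equal n: n = 2·((z_{α/2} + z_β) / d)².
z_{α/2} + z_β = 1.960 + 0.842 = 2.802.
n = 2 × (2.802 / 0.83)² = 2 × 3.376² = 2 × 11.40 = 22.8.
Round up to the next whole participant.

n = 23 per group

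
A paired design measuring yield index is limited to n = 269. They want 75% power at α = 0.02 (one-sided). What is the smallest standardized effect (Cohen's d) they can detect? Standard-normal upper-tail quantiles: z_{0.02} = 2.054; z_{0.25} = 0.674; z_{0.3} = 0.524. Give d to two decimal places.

d_min ≈ 0.17

For a single sample (or paired design) of n = 269: d_min = (z_{α} + z_β)/√n.
z-sum = 2.054 + 0.674 = 2.728.
d_min = 2.728 / √269 = 2.728 / 16.401 = 0.166.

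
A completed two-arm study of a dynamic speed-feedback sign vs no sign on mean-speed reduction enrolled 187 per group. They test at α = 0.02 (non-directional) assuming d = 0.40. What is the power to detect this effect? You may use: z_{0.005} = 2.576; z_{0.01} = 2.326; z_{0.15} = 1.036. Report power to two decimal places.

For two equal groups, power = Φ(d·√(n/2) − z_{α/2}).
d·√(n/2) = 0.40 × √(187/2) = 0.40 × 9.670 = 3.868.
z_β = 3.868 − 2.326 = 1.542.
Power = Φ(1.542) = 0.938.

power ≈ 0.94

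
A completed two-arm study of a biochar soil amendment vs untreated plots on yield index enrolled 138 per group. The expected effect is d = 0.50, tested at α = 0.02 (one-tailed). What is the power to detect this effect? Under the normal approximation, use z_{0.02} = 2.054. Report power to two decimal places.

power ≈ 0.98

For two equal groups, power = Φ(d·√(n/2) − z_{α}).
d·√(n/2) = 0.50 × √(138/2) = 0.50 × 8.307 = 4.153.
z_β = 4.153 − 2.054 = 2.099.
Power = Φ(2.099) = 0.982.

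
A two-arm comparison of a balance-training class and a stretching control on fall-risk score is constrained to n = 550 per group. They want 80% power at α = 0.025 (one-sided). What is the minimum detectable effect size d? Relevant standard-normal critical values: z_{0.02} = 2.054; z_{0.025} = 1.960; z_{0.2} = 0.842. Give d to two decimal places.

d_min ≈ 0.17

For two independent groups of n = 550 each: d_min = (z_{α} + z_β)·√(2/n).
z-sum = 1.960 + 0.842 = 2.802.
d_min = 2.802 × √(2/550) = 2.802 × 0.0603 = 0.169.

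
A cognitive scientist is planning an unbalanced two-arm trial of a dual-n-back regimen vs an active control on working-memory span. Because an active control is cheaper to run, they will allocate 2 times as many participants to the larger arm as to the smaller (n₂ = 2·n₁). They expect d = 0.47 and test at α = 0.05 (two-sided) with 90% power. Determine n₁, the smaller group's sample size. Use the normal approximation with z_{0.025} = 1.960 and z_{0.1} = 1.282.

n₁ = 72

With allocation ratio k = n₂/n₁ = 2, Var(x̄₁−x̄₂) = σ²(1/n₁ + 1/(k·n₁)) = σ²·(k+1)/(k·n₁).
So n₁ = (1 + 1/k)·((z_{α/2} + z_β)/d)² = 1.500 × (3.242/0.47)².
n₁ = 1.500 × 47.58 = 71.4.
Round up: n₁ = 72, giving n₂ = 2 × 72 = 144.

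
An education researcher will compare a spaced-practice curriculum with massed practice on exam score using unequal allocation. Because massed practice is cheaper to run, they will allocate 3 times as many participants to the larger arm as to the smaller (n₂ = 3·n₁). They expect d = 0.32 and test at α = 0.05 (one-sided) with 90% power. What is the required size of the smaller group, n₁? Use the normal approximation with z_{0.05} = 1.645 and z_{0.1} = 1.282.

n₁ = 112

With allocation ratio k = n₂/n₁ = 3, Var(x̄₁−x̄₂) = σ²(1/n₁ + 1/(k·n₁)) = σ²·(k+1)/(k·n₁).
So n₁ = (1 + 1/k)·((z_{α} + z_β)/d)² = 1.333 × (2.927/0.32)².
n₁ = 1.333 × 83.67 = 111.6.
Round up: n₁ = 112, giving n₂ = 3 × 112 = 336.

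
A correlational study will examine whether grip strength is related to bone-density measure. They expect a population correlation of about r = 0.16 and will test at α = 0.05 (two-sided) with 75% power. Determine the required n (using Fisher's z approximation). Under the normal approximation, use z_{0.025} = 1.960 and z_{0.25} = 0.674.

Fisher's z: C = ½·ln((1+r)/(1−r)) = ½·ln(1.3810) = 0.1614.
n = ((z_{α/2} + z_β)/C)² + 3.
(1.960 + 0.674) / 0.1614 = 2.634 / 0.1614 = 16.320.
n = 16.320² + 3 = 266.33 + 3 = 269.3.
Round up.

n = 270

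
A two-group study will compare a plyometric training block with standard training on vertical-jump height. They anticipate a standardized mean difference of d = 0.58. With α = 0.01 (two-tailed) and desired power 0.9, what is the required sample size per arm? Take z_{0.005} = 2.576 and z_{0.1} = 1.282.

For two independent groups with equal n: n = 2·((z_{α/2} + z_β) / d)².
z_{α/2} + z_β = 2.576 + 1.282 = 3.858.
n = 2 × (3.858 / 0.58)² = 2 × 6.652² = 2 × 44.25 = 88.5.
Round up to the next whole participant.

n = 89 per group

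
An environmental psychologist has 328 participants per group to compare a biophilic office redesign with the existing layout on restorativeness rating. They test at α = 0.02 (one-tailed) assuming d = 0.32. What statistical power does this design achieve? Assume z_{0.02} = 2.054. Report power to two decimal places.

power ≈ 0.98

For two equal groups, power = Φ(d·√(n/2) − z_{α}).
d·√(n/2) = 0.32 × √(328/2) = 0.32 × 12.806 = 4.098.
z_β = 4.098 − 2.054 = 2.044.
Power = Φ(2.044) = 0.980.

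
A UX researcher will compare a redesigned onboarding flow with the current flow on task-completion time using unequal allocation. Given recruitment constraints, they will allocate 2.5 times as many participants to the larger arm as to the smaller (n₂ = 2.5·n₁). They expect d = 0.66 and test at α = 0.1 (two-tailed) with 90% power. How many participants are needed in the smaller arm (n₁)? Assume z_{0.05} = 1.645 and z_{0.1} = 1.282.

n₁ = 28

With allocation ratio k = n₂/n₁ = 2.5, Var(x̄₁−x̄₂) = σ²(1/n₁ + 1/(k·n₁)) = σ²·(k+1)/(k·n₁).
So n₁ = (1 + 1/k)·((z_{α/2} + z_β)/d)² = 1.400 × (2.927/0.66)².
n₁ = 1.400 × 19.67 = 27.5.
Round up: n₁ = 28, giving n₂ = 2.5 × 28 = 70.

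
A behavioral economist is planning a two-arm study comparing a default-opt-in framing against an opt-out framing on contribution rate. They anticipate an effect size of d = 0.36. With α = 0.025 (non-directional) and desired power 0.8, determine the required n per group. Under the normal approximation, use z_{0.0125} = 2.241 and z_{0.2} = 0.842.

For two independent groups with equal n: n = 2·((z_{α/2} + z_β) / d)².
z_{α/2} + z_β = 2.241 + 0.842 = 3.083.
n = 2 × (3.083 / 0.36)² = 2 × 8.564² = 2 × 73.34 = 146.7.
Round up to the next whole participant.

n = 147 per group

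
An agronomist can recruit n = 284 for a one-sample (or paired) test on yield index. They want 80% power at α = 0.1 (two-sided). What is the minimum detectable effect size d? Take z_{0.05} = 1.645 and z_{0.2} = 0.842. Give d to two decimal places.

For a single sample (or paired design) of n = 284: d_min = (z_{α/2} + z_β)/√n.
z-sum = 1.645 + 0.842 = 2.487.
d_min = 2.487 / √284 = 2.487 / 16.852 = 0.148.

d_min ≈ 0.15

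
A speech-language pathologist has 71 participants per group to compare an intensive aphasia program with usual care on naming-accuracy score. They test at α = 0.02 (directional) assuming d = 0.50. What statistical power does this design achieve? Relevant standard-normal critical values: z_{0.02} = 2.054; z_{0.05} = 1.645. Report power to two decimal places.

For two equal groups, power = Φ(d·√(n/2) − z_{α}).
d·√(n/2) = 0.50 × √(71/2) = 0.50 × 5.958 = 2.979.
z_β = 2.979 − 2.054 = 0.925.
Power = Φ(0.925) = 0.823.

power ≈ 0.82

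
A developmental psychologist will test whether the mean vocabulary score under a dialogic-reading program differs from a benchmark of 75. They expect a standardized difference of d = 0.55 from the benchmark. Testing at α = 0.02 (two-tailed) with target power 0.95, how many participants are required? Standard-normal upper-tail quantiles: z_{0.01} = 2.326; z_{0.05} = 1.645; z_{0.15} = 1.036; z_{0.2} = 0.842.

For a one-sample test: n = ((z_{α/2} + z_β) / d)².
z_{α/2} + z_β = 2.326 + 1.645 = 3.971.
n = (3.971 / 0.55)² = 7.220² = 52.13.
Round up.

n = 53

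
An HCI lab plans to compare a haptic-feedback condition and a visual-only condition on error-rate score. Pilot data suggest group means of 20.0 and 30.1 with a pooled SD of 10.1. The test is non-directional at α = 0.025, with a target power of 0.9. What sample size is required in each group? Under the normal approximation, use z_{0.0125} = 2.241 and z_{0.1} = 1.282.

n = 25 per group

Cohen's d = |M₁ − M₂| / SD_pooled = |20.0 − 30.1| / 10.1 = 10.1 / 10.1 = 1.000.
For two independent groups with equal n: n = 2·((z_{α/2} + z_β) / d)².
z_{α/2} + z_β = 2.241 + 1.282 = 3.523.
n = 2 × (3.523 / 1.000)² = 2 × 3.523² = 2 × 12.41 = 24.8.
Round up to the next whole participant.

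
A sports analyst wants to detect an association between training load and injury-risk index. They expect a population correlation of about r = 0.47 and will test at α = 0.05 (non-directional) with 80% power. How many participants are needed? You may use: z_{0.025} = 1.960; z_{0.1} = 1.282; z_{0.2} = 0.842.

Fisher's z: C = ½·ln((1+r)/(1−r)) = ½·ln(2.7736) = 0.5101.
n = ((z_{α/2} + z_β)/C)² + 3.
(1.960 + 0.842) / 0.5101 = 2.802 / 0.5101 = 5.493.
n = 5.493² + 3 = 30.17 + 3 = 33.2.
Round up.

n = 34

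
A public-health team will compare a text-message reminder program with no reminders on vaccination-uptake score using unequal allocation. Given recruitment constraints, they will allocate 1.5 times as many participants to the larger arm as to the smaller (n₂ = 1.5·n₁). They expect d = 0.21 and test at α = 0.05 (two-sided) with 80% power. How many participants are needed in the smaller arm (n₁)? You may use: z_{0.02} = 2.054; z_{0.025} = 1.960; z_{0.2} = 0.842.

With allocation ratio k = n₂/n₁ = 1.5, Var(x̄₁−x̄₂) = σ²(1/n₁ + 1/(k·n₁)) = σ²·(k+1)/(k·n₁).
So n₁ = (1 + 1/k)·((z_{α/2} + z_β)/d)² = 1.667 × (2.802/0.21)².
n₁ = 1.667 × 178.03 = 296.7.
Round up: n₁ = 297, giving n₂ = ⌈1.5 × 297⌉ = ⌈445.5⌉ = 446.

n₁ = 297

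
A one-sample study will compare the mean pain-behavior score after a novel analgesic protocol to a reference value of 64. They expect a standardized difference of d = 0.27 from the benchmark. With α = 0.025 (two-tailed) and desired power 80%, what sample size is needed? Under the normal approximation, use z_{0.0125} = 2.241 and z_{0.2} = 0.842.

n = 131

For a one-sample test: n = ((z_{α/2} + z_β) / d)².
z_{α/2} + z_β = 2.241 + 0.842 = 3.083.
n = (3.083 / 0.27)² = 11.419² = 130.38.
Round up.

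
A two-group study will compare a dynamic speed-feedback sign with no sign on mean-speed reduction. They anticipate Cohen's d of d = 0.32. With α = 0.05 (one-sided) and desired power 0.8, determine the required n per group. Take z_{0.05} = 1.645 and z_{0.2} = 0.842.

n = 121 per group

For two independent groups with equal n: n = 2·((z_{α} + z_β) / d)².
z_{α} + z_β = 1.645 + 0.842 = 2.487.
n = 2 × (2.487 / 0.32)² = 2 × 7.772² = 2 × 60.40 = 120.8.
Round up to the next whole participant.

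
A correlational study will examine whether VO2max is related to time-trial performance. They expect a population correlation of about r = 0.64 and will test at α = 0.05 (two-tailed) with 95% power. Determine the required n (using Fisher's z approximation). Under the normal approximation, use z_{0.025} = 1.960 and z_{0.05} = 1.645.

Fisher's z: C = ½·ln((1+r)/(1−r)) = ½·ln(4.5556) = 0.7582.
n = ((z_{α/2} + z_β)/C)² + 3.
(1.960 + 1.645) / 0.7582 = 3.605 / 0.7582 = 4.755.
n = 4.755² + 3 = 22.61 + 3 = 25.6.
Round up.

n = 26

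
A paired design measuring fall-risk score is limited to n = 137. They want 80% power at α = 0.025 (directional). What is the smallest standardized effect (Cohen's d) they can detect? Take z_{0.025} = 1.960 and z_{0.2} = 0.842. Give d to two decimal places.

d_min ≈ 0.24

For a single sample (or paired design) of n = 137: d_min = (z_{α} + z_β)/√n.
z-sum = 1.960 + 0.842 = 2.802.
d_min = 2.802 / √137 = 2.802 / 11.705 = 0.239.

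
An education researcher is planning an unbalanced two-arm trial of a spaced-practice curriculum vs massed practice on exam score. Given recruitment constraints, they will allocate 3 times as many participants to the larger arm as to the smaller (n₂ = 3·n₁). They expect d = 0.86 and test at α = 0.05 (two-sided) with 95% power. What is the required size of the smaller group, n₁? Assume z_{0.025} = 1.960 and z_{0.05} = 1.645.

With allocation ratio k = n₂/n₁ = 3, Var(x̄₁−x̄₂) = σ²(1/n₁ + 1/(k·n₁)) = σ²·(k+1)/(k·n₁).
So n₁ = (1 + 1/k)·((z_{α/2} + z_β)/d)² = 1.333 × (3.605/0.86)².
n₁ = 1.333 × 17.57 = 23.4.
Round up: n₁ = 24, giving n₂ = 3 × 24 = 72.

n₁ = 24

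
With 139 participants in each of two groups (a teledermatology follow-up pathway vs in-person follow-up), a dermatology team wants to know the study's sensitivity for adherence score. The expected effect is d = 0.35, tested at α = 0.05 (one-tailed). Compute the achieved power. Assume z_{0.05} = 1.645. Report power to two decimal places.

power ≈ 0.90

For two equal groups, power = Φ(d·√(n/2) − z_{α}).
d·√(n/2) = 0.35 × √(139/2) = 0.35 × 8.337 = 2.918.
z_β = 2.918 − 1.645 = 1.273.
Power = Φ(1.273) = 0.898.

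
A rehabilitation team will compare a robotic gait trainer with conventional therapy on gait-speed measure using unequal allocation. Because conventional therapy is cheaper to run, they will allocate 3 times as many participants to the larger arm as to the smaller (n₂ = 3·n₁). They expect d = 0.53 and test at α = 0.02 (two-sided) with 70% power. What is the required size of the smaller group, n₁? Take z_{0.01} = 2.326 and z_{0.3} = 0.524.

n₁ = 39

With allocation ratio k = n₂/n₁ = 3, Var(x̄₁−x̄₂) = σ²(1/n₁ + 1/(k·n₁)) = σ²·(k+1)/(k·n₁).
So n₁ = (1 + 1/k)·((z_{α/2} + z_β)/d)² = 1.333 × (2.850/0.53)².
n₁ = 1.333 × 28.92 = 38.6.
Round up: n₁ = 39, giving n₂ = 3 × 39 = 117.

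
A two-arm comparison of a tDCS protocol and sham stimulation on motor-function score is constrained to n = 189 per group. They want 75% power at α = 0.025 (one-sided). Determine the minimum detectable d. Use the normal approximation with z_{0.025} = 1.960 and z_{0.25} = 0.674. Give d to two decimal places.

d_min ≈ 0.27

For two independent groups of n = 189 each: d_min = (z_{α} + z_β)·√(2/n).
z-sum = 1.960 + 0.674 = 2.634.
d_min = 2.634 × √(2/189) = 2.634 × 0.1029 = 0.271.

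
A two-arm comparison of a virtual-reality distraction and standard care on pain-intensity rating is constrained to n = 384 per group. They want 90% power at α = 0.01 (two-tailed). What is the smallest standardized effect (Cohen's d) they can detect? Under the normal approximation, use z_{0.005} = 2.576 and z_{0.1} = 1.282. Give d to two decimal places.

d_min ≈ 0.28

For two independent groups of n = 384 each: d_min = (z_{α/2} + z_β)·√(2/n).
z-sum = 2.576 + 1.282 = 3.858.
d_min = 3.858 × √(2/384) = 3.858 × 0.0722 = 0.278.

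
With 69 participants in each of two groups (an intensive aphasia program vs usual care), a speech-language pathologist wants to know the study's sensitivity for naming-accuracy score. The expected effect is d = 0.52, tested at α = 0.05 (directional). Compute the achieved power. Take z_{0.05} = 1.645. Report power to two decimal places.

For two equal groups, power = Φ(d·√(n/2) − z_{α}).
d·√(n/2) = 0.52 × √(69/2) = 0.52 × 5.874 = 3.054.
z_β = 3.054 − 1.645 = 1.409.
Power = Φ(1.409) = 0.921.

power ≈ 0.92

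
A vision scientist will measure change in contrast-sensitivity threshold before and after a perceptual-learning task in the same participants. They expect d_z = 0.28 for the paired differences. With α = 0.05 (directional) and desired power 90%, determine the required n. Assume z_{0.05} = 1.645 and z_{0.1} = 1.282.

n = 110 pairs

For a paired (one-sample on differences) test: n = ((z_{α} + z_β) / d)².
z_{α} + z_β = 1.645 + 1.282 = 2.927.
n = (2.927 / 0.28)² = 10.454² = 109.28.
Round up.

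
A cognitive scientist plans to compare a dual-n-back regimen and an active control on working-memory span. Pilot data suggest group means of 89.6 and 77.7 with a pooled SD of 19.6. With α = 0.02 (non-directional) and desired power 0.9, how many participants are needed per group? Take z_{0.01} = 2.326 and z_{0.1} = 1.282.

Cohen's d = |M₁ − M₂| / SD_pooled = |89.6 − 77.7| / 19.6 = 11.9 / 19.6 = 0.607.
For two independent groups with equal n: n = 2·((z_{α/2} + z_β) / d)².
z_{α/2} + z_β = 2.326 + 1.282 = 3.608.
n = 2 × (3.608 / 0.607)² = 2 × 5.944² = 2 × 35.33 = 70.7.
Round up to the next whole participant.

n = 71 per group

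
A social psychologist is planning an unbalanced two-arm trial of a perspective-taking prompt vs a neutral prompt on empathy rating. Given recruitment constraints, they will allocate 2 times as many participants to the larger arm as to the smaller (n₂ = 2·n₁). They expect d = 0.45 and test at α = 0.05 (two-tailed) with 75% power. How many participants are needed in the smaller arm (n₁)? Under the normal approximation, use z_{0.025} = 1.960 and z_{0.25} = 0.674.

With allocation ratio k = n₂/n₁ = 2, Var(x̄₁−x̄₂) = σ²(1/n₁ + 1/(k·n₁)) = σ²·(k+1)/(k·n₁).
So n₁ = (1 + 1/k)·((z_{α/2} + z_β)/d)² = 1.500 × (2.634/0.45)².
n₁ = 1.500 × 34.26 = 51.4.
Round up: n₁ = 52, giving n₂ = 2 × 52 = 104.

n₁ = 52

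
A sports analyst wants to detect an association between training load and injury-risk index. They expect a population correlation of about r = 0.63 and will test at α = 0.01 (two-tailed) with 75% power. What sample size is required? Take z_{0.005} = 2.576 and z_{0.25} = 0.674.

n = 23

Fisher's z: C = ½·ln((1+r)/(1−r)) = ½·ln(4.4054) = 0.7414.
n = ((z_{α/2} + z_β)/C)² + 3.
(2.576 + 0.674) / 0.7414 = 3.250 / 0.7414 = 4.384.
n = 4.384² + 3 = 19.22 + 3 = 22.2.
Round up.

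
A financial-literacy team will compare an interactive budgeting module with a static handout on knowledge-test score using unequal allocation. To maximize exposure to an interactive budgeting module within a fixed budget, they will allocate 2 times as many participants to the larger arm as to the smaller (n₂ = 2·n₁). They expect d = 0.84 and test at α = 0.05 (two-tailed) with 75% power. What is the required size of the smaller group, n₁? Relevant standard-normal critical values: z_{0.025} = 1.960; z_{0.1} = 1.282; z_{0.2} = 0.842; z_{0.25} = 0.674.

With allocation ratio k = n₂/n₁ = 2, Var(x̄₁−x̄₂) = σ²(1/n₁ + 1/(k·n₁)) = σ²·(k+1)/(k·n₁).
So n₁ = (1 + 1/k)·((z_{α/2} + z_β)/d)² = 1.500 × (2.634/0.84)².
n₁ = 1.500 × 9.83 = 14.7.
Round up: n₁ = 15, giving n₂ = 2 × 15 = 30.

n₁ = 15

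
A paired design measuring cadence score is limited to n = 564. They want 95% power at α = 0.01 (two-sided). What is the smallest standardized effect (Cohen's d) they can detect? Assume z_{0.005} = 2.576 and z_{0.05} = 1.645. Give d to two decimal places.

d_min ≈ 0.18

For a single sample (or paired design) of n = 564: d_min = (z_{α/2} + z_β)/√n.
z-sum = 2.576 + 1.645 = 4.221.
d_min = 4.221 / √564 = 4.221 / 23.749 = 0.178.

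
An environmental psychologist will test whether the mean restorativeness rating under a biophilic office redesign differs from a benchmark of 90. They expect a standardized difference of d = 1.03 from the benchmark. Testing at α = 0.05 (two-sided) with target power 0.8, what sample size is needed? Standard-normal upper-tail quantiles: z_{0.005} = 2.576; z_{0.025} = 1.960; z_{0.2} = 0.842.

n = 8

For a one-sample test: n = ((z_{α/2} + z_β) / d)².
z_{α/2} + z_β = 1.960 + 0.842 = 2.802.
n = (2.802 / 1.03)² = 2.720² = 7.40.
Round up.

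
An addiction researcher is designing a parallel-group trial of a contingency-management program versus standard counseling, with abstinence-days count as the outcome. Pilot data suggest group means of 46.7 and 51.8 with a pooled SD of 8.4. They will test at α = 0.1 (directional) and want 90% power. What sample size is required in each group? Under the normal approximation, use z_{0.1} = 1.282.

Cohen's d = |M₁ − M₂| / SD_pooled = |46.7 − 51.8| / 8.4 = 5.1 / 8.4 = 0.607.
For two independent groups with equal n: n = 2·((z_{α} + z_β) / d)².
z_{α} + z_β = 1.282 + 1.282 = 2.564.
n = 2 × (2.564 / 0.607)² = 2 × 4.224² = 2 × 17.84 = 35.7.
Round up to the next whole participant.

n = 36 per group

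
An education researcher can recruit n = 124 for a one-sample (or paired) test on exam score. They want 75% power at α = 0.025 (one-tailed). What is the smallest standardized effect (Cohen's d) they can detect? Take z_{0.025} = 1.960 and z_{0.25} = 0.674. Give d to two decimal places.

For a single sample (or paired design) of n = 124: d_min = (z_{α} + z_β)/√n.
z-sum = 1.960 + 0.674 = 2.634.
d_min = 2.634 / √124 = 2.634 / 11.136 = 0.237.

d_min ≈ 0.24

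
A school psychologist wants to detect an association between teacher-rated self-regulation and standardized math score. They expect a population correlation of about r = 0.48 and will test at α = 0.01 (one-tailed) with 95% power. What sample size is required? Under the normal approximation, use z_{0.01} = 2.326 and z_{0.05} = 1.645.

n = 61

Fisher's z: C = ½·ln((1+r)/(1−r)) = ½·ln(2.8462) = 0.5230.
n = ((z_{α} + z_β)/C)² + 3.
(2.326 + 1.645) / 0.5230 = 3.971 / 0.5230 = 7.593.
n = 7.593² + 3 = 57.65 + 3 = 60.6.
Round up.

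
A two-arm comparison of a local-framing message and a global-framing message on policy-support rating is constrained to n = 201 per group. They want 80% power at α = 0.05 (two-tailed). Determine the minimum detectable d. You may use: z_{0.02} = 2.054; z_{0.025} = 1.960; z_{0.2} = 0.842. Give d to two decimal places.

For two independent groups of n = 201 each: d_min = (z_{α/2} + z_β)·√(2/n).
z-sum = 1.960 + 0.842 = 2.802.
d_min = 2.802 × √(2/201) = 2.802 × 0.0998 = 0.280.

d_min ≈ 0.28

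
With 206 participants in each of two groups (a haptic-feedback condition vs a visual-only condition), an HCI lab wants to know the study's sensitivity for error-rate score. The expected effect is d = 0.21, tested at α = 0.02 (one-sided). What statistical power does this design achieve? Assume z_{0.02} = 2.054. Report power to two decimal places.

For two equal groups, power = Φ(d·√(n/2) − z_{α}).
d·√(n/2) = 0.21 × √(206/2) = 0.21 × 10.149 = 2.131.
z_β = 2.131 − 2.054 = 0.077.
Power = Φ(0.077) = 0.531.

power ≈ 0.53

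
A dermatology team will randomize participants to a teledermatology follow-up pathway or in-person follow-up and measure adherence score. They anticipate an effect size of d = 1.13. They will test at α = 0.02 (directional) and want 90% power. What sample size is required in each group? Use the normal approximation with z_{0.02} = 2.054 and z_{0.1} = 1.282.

For two independent groups with equal n: n = 2·((z_{α} + z_β) / d)².
z_{α} + z_β = 2.054 + 1.282 = 3.336.
n = 2 × (3.336 / 1.13)² = 2 × 2.952² = 2 × 8.72 = 17.4.
Round up to the next whole participant.

n = 18 per group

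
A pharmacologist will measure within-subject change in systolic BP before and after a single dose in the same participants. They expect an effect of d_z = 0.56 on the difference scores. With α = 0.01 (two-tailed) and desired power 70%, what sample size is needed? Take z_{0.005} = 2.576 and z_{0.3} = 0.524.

n = 31 pairs

For a paired (one-sample on differences) test: n = ((z_{α/2} + z_β) / d)².
z_{α/2} + z_β = 2.576 + 0.524 = 3.100.
n = (3.100 / 0.56)² = 5.536² = 30.64.
Round up.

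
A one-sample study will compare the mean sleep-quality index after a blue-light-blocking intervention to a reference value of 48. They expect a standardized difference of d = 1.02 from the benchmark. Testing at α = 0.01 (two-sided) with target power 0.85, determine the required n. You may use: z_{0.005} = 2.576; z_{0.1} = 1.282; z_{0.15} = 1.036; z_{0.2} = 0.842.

n = 13

For a one-sample test: n = ((z_{α/2} + z_β) / d)².
z_{α/2} + z_β = 2.576 + 1.036 = 3.612.
n = (3.612 / 1.02)² = 3.541² = 12.54.
Round up.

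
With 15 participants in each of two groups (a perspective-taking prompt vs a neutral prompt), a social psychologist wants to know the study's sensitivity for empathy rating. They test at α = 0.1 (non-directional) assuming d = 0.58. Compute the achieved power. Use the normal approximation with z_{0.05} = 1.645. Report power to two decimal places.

power ≈ 0.48

For two equal groups, power = Φ(d·√(n/2) − z_{α/2}).
d·√(n/2) = 0.58 × √(15/2) = 0.58 × 2.739 = 1.588.
z_β = 1.588 − 1.645 = -0.057.
Power = Φ(-0.057) = 0.477.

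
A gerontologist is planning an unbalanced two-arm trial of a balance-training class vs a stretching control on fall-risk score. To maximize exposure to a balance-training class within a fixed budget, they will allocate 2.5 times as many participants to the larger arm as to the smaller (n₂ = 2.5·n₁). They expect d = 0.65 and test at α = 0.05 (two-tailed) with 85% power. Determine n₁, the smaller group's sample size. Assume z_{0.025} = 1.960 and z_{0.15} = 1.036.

n₁ = 30

With allocation ratio k = n₂/n₁ = 2.5, Var(x̄₁−x̄₂) = σ²(1/n₁ + 1/(k·n₁)) = σ²·(k+1)/(k·n₁).
So n₁ = (1 + 1/k)·((z_{α/2} + z_β)/d)² = 1.400 × (2.996/0.65)².
n₁ = 1.400 × 21.25 = 29.7.
Round up: n₁ = 30, giving n₂ = 2.5 × 30 = 75.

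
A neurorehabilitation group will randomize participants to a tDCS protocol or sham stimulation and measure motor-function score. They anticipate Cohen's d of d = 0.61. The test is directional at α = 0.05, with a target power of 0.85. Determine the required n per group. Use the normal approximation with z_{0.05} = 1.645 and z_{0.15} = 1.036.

For two independent groups with equal n: n = 2·((z_{α} + z_β) / d)².
z_{α} + z_β = 1.645 + 1.036 = 2.681.
n = 2 × (2.681 / 0.61)² = 2 × 4.395² = 2 × 19.32 = 38.6.
Round up to the next whole participant.

n = 39 per group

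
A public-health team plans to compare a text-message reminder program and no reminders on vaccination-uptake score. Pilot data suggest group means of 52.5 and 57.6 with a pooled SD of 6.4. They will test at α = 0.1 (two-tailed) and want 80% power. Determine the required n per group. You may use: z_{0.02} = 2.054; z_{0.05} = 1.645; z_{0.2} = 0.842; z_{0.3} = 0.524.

n = 20 per group

Cohen's d = |M₁ − M₂| / SD_pooled = |52.5 − 57.6| / 6.4 = 5.1 / 6.4 = 0.797.
For two independent groups with equal n: n = 2·((z_{α/2} + z_β) / d)².
z_{α/2} + z_β = 1.645 + 0.842 = 2.487.
n = 2 × (2.487 / 0.797)² = 2 × 3.120² = 2 × 9.74 = 19.5.
Round up to the next whole participant.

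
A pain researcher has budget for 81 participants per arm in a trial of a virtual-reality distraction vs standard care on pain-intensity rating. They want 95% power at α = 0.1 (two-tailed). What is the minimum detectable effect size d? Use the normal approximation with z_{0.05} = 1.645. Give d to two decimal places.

For two independent groups of n = 81 each: d_min = (z_{α/2} + z_β)·√(2/n).
z-sum = 1.645 + 1.645 = 3.290.
d_min = 3.290 × √(2/81) = 3.290 × 0.1571 = 0.517.

d_min ≈ 0.52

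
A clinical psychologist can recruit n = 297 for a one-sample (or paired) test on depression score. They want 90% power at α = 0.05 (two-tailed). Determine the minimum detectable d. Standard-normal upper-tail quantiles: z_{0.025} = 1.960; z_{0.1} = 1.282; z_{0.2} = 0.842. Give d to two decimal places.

d_min ≈ 0.19

For a single sample (or paired design) of n = 297: d_min = (z_{α/2} + z_β)/√n.
z-sum = 1.960 + 1.282 = 3.242.
d_min = 3.242 / √297 = 3.242 / 17.234 = 0.188.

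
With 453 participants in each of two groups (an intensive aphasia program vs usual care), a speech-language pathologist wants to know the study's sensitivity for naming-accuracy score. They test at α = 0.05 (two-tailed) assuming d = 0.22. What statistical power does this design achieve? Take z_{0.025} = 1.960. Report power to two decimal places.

power ≈ 0.91

For two equal groups, power = Φ(d·√(n/2) − z_{α/2}).
d·√(n/2) = 0.22 × √(453/2) = 0.22 × 15.050 = 3.311.
z_β = 3.311 − 1.960 = 1.351.
Power = Φ(1.351) = 0.912.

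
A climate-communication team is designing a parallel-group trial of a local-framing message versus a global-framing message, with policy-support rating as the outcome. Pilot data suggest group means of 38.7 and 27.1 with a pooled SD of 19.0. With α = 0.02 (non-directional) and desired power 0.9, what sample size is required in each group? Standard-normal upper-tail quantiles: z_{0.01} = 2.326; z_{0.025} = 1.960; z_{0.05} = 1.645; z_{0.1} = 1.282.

n = 70 per group

Cohen's d = |M₁ − M₂| / SD_pooled = |38.7 − 27.1| / 19.0 = 11.6 / 19.0 = 0.611.
For two independent groups with equal n: n = 2·((z_{α/2} + z_β) / d)².
z_{α/2} + z_β = 2.326 + 1.282 = 3.608.
n = 2 × (3.608 / 0.611)² = 2 × 5.905² = 2 × 34.87 = 69.7.
Round up to the next whole participant.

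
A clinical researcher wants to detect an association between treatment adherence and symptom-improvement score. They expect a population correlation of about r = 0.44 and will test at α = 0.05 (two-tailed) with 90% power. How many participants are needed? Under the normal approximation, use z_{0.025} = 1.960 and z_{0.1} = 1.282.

Fisher's z: C = ½·ln((1+r)/(1−r)) = ½·ln(2.5714) = 0.4722.
n = ((z_{α/2} + z_β)/C)² + 3.
(1.960 + 1.282) / 0.4722 = 3.242 / 0.4722 = 6.866.
n = 6.866² + 3 = 47.14 + 3 = 50.1.
Round up.

n = 51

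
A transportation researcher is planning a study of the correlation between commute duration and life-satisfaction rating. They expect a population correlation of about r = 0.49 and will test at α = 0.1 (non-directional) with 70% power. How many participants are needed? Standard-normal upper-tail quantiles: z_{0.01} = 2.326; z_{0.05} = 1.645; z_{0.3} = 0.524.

n = 20

Fisher's z: C = ½·ln((1+r)/(1−r)) = ½·ln(2.9216) = 0.5361.
n = ((z_{α/2} + z_β)/C)² + 3.
(1.645 + 0.524) / 0.5361 = 2.169 / 0.5361 = 4.046.
n = 4.046² + 3 = 16.37 + 3 = 19.4.
Round up.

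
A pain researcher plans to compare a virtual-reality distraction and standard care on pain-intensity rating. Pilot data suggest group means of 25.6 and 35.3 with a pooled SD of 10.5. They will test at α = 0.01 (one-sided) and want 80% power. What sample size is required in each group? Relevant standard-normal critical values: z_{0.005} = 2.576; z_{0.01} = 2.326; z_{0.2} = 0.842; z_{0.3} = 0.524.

Cohen's d = |M₁ − M₂| / SD_pooled = |25.6 − 35.3| / 10.5 = 9.7 / 10.5 = 0.924.
For two independent groups with equal n: n = 2·((z_{α} + z_β) / d)².
z_{α} + z_β = 2.326 + 0.842 = 3.168.
n = 2 × (3.168 / 0.924)² = 2 × 3.429² = 2 × 11.76 = 23.5.
Round up to the next whole participant.

n = 24 per group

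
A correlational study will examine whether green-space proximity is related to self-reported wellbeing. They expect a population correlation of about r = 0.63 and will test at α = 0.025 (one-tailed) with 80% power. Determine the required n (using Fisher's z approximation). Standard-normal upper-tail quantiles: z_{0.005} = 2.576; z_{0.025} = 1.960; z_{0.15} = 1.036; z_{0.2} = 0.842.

Fisher's z: C = ½·ln((1+r)/(1−r)) = ½·ln(4.4054) = 0.7414.
n = ((z_{α} + z_β)/C)² + 3.
(1.960 + 0.842) / 0.7414 = 2.802 / 0.7414 = 3.779.
n = 3.779² + 3 = 14.28 + 3 = 17.3.
Round up.

n = 18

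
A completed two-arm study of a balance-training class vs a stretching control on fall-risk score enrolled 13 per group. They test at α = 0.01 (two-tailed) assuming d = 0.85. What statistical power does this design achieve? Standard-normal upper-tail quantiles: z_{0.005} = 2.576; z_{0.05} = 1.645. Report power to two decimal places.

power ≈ 0.34

For two equal groups, power = Φ(d·√(n/2) − z_{α/2}).
d·√(n/2) = 0.85 × √(13/2) = 0.85 × 2.550 = 2.167.
z_β = 2.167 − 2.576 = -0.409.
Power = Φ(-0.409) = 0.341.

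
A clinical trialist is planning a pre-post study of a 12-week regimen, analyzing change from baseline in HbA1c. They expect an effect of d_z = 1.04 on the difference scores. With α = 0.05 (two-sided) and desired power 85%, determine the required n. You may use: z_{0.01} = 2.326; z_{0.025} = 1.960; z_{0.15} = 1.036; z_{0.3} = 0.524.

n = 9 pairs

For a paired (one-sample on differences) test: n = ((z_{α/2} + z_β) / d)².
z_{α/2} + z_β = 1.960 + 1.036 = 2.996.
n = (2.996 / 1.04)² = 2.881² = 8.30.
Round up.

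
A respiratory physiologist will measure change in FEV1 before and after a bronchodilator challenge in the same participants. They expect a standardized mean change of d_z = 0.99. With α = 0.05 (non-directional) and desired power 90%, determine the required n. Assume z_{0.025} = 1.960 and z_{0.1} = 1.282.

n = 11 pairs

For a paired (one-sample on differences) test: n = ((z_{α/2} + z_β) / d)².
z_{α/2} + z_β = 1.960 + 1.282 = 3.242.
n = (3.242 / 0.99)² = 3.275² = 10.72.
Round up.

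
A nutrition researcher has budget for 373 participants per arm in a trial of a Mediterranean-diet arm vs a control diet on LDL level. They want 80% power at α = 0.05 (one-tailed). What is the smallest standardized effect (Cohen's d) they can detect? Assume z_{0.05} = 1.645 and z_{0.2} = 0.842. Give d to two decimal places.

For two independent groups of n = 373 each: d_min = (z_{α} + z_β)·√(2/n).
z-sum = 1.645 + 0.842 = 2.487.
d_min = 2.487 × √(2/373) = 2.487 × 0.0732 = 0.182.

d_min ≈ 0.18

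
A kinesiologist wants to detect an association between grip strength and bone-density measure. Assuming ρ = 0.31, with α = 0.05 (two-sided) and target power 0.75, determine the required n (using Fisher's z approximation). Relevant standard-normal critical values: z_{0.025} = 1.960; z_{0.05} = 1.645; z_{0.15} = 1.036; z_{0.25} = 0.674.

Fisher's z: C = ½·ln((1+r)/(1−r)) = ½·ln(1.8986) = 0.3205.
n = ((z_{α/2} + z_β)/C)² + 3.
(1.960 + 0.674) / 0.3205 = 2.634 / 0.3205 = 8.218.
n = 8.218² + 3 = 67.54 + 3 = 70.5.
Round up.

n = 71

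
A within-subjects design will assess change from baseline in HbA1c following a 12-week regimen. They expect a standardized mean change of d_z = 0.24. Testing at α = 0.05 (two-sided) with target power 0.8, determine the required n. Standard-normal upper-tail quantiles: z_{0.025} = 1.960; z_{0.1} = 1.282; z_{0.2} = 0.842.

For a paired (one-sample on differences) test: n = ((z_{α/2} + z_β) / d)².
z_{α/2} + z_β = 1.960 + 0.842 = 2.802.
n = (2.802 / 0.24)² = 11.675² = 136.31.
Round up.

n = 137 pairs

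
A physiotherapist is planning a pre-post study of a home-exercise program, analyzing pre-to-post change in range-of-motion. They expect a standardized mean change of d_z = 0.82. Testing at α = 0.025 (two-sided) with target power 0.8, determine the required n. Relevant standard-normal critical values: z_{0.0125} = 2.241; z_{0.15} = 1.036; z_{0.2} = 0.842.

n = 15 pairs

For a paired (one-sample on differences) test: n = ((z_{α/2} + z_β) / d)².
z_{α/2} + z_β = 2.241 + 0.842 = 3.083.
n = (3.083 / 0.82)² = 3.760² = 14.14.
Round up.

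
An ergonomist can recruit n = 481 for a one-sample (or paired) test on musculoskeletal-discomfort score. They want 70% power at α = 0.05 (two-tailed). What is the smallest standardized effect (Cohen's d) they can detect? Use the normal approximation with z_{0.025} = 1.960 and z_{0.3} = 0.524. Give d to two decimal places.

For a single sample (or paired design) of n = 481: d_min = (z_{α/2} + z_β)/√n.
z-sum = 1.960 + 0.524 = 2.484.
d_min = 2.484 / √481 = 2.484 / 21.932 = 0.113.

d_min ≈ 0.11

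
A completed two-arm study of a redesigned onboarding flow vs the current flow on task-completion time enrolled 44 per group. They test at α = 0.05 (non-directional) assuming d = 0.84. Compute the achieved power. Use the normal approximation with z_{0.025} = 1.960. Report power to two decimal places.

For two equal groups, power = Φ(d·√(n/2) − z_{α/2}).
d·√(n/2) = 0.84 × √(44/2) = 0.84 × 4.690 = 3.940.
z_β = 3.940 − 1.960 = 1.980.
Power = Φ(1.980) = 0.976.

power ≈ 0.98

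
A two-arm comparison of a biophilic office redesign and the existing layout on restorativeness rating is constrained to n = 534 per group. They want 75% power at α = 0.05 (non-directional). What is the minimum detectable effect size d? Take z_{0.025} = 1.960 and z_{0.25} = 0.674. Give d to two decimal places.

For two independent groups of n = 534 each: d_min = (z_{α/2} + z_β)·√(2/n).
z-sum = 1.960 + 0.674 = 2.634.
d_min = 2.634 × √(2/534) = 2.634 × 0.0612 = 0.161.

d_min ≈ 0.16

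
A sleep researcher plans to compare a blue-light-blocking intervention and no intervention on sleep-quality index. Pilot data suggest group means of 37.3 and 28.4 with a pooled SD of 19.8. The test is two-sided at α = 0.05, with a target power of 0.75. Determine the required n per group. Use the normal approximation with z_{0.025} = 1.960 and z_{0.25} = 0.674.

n = 69 per group

Cohen's d = |M₁ − M₂| / SD_pooled = |37.3 − 28.4| / 19.8 = 8.9 / 19.8 = 0.449.
For two independent groups with equal n: n = 2·((z_{α/2} + z_β) / d)².
z_{α/2} + z_β = 1.960 + 0.674 = 2.634.
n = 2 × (2.634 / 0.449)² = 2 × 5.866² = 2 × 34.41 = 68.8.
Round up to the next whole participant.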